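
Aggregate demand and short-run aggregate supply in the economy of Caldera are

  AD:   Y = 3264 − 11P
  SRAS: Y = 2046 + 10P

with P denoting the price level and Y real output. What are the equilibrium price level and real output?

Set AD = SRAS: 3264 − 11P = 2046 + 10P, so 1218 = 21P and P = 58.
Then Y = 3264 − 11·58 = 2626.

P = 58, Y = 2626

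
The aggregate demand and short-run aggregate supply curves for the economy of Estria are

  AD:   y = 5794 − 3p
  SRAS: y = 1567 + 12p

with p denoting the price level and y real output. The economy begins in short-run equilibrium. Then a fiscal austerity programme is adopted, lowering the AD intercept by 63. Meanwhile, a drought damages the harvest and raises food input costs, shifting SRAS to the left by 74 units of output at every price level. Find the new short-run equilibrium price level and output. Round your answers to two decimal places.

p = 282.53, y = 4883.40

After both shocks: AD is y = 5731 − 3p and SRAS is y = 1493 + 12p.
Setting them equal: 4238 = 15p, so p = 282.53.
Substituting into AD, y = 4883.40.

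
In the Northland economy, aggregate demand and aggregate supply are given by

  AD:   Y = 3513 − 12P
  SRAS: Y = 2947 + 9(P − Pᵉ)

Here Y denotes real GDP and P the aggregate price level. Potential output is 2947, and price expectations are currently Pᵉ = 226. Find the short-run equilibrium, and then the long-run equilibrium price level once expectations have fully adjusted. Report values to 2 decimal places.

Short run: with Pᵉ = 226, SRAS is Y = 913 + 9P. Setting AD = SRAS gives 2600 = 21P, so P = 123.81 and Y = 3513 − 12P = 2027.29.
Output 2027.29 is below potential 2947, so over time expected prices fall and SRAS shifts right until Y returns to 2947.
Long run: Y = 2947 on the AD curve gives 2947 = 3513 − 12P, so P = 47.17.

Short run: P = 123.81, Y = 2027.29. Long run: P = 47.17.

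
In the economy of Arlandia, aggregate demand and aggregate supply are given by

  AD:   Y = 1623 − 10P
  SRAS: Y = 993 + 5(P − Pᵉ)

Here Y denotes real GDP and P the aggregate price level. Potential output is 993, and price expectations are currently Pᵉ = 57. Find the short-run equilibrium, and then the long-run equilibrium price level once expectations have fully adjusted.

Short run: with Pᵉ = 57, SRAS is Y = 708 + 5P. Setting AD = SRAS gives 915 = 15P, so P = 61 and Y = 1623 − 10·61 = 1013.
Output 1013 is above potential 993, so over time expected prices rise and SRAS shifts left until Y returns to 993.
Long run: Y = 993 on the AD curve gives 993 = 1623 − 10P, so P = 63.

Short run: P = 61, Y = 1013. Long run: P = 63.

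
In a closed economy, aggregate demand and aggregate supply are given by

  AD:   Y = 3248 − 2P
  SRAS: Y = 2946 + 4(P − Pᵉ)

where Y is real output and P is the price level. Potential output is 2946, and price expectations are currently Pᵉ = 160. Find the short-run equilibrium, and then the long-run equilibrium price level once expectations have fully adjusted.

Short run: with Pᵉ = 160, SRAS is Y = 2306 + 4P. Setting AD = SRAS gives 942 = 6P, so P = 157 and Y = 3248 − 2·157 = 2934.
Output 2934 is below potential 2946, so over time expected prices fall and SRAS shifts right until Y returns to 2946.
Long run: Y = 2946 on the AD curve gives 2946 = 3248 − 2P, so P = 151.

Short run: P = 157, Y = 2934. Long run: P = 151.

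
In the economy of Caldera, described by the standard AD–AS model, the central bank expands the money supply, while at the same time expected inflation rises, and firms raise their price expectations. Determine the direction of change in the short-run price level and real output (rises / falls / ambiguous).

Price level: rises; output: ambiguous

The first event is a positive demand shock: AD shifts right, which by itself pushes P up and Y up.
The second is an adverse supply shock: SRAS shifts left, which by itself pushes P up and Y down.
Both shocks push P up, so P rises. The two shocks push Y in opposite directions, so the effect on Y is ambiguous.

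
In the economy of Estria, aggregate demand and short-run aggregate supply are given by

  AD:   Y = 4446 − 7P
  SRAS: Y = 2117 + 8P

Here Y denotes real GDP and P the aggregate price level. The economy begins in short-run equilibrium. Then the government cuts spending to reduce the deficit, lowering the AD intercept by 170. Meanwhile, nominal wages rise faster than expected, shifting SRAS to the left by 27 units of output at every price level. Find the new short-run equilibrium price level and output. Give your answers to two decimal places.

After both shocks: AD is Y = 4276 − 7P and SRAS is Y = 2090 + 8P.
Setting them equal: 2186 = 15P, so P = 145.73.
Substituting into AD, Y = 3255.87.

P = 145.73, Y = 3255.87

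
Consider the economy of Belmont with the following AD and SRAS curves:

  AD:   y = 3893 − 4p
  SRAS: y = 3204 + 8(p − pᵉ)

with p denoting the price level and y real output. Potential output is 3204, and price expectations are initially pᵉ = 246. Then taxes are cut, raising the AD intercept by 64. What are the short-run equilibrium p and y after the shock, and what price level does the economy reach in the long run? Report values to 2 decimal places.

Short run: p = 226.75, y = 3050.00. Long run: p = 188.25.

AD shifts right: new AD is y = 3957 − 4p. With pᵉ = 246, SRAS is y = 1236 + 8p.
Short run: 3957 − 4p = 1236 + 8p gives 2721 = 12p, so p = 226.75 and y = 3957 − 4p = 3050.00.
y = 3050.00 is below potential 3204; expectations adjust and SRAS shifts right until y = 3204.
Long run: on the new AD curve, 3204 = 3957 − 4p gives p = 188.25.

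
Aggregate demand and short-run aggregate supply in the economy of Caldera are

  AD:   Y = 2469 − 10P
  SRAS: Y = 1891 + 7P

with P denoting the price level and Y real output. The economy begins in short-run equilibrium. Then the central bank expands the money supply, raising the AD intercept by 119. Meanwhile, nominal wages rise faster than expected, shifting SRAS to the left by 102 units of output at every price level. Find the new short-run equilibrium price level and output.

After both shocks: AD is Y = 2588 − 10P and SRAS is Y = 1789 + 7P.
Setting them equal: 799 = 17P, so P = 47.
Y = 2588 − 10·47 = 2118.

P = 47, Y = 2118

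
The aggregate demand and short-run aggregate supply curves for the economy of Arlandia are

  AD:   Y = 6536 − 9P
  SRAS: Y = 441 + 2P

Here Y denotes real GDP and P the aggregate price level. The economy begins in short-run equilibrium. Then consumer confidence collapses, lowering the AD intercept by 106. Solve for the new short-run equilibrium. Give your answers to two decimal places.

P = 544.45, Y = 1529.91

This is a negative demand shock: AD shifts left.
New AD: Y = 6430 − 9P.
Set AD = SRAS: 6430 − 9P = 441 + 2P, so 5989 = 11P and P = 544.45.
Substituting into AD, Y = 1529.91.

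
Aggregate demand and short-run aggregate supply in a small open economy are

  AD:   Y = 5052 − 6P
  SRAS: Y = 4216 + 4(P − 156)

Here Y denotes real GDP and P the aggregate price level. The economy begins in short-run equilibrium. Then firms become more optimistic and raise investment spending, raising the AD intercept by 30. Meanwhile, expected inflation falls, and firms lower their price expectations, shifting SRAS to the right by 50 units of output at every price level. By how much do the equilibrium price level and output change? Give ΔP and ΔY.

After both shocks: AD is Y = 5082 − 6P and SRAS is Y = 3642 + 4P.
Setting them equal: 1440 = 10P, so P = 144.
Y = 5082 − 6·144 = 4218.
Initially P = 146, Y = 4176, so ΔP = -2 and ΔY = +42.

ΔP = -2, ΔY = +42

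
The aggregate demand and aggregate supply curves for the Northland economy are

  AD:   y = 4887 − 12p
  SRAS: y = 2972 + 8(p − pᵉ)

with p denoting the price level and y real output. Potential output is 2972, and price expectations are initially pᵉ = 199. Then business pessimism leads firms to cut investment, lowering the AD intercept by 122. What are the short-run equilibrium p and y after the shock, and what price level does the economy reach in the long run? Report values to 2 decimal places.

AD shifts left: new AD is y = 4765 − 12p. With pᵉ = 199, SRAS is y = 1380 + 8p.
Short run: 4765 − 12p = 1380 + 8p gives 3385 = 20p, so p = 169.25 and y = 4765 − 12p = 2734.00.
y = 2734.00 is below potential 2972; expectations adjust and SRAS shifts right until y = 2972.
Long run: on the new AD curve, 2972 = 4765 − 12p gives p = 149.42.

Short run: p = 169.25, y = 2734.00. Long run: p = 149.42.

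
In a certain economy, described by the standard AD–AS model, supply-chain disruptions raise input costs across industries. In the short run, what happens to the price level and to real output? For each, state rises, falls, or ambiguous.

Price level: rises; output: falls

This is an adverse supply shock: SRAS shifts left.
Moving along the downward-sloping AD curve, P rises and Y falls.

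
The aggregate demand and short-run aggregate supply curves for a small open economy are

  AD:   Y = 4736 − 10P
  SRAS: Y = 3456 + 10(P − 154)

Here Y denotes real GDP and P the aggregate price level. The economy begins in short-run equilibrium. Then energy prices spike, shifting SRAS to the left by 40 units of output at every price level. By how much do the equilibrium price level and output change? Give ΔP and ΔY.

ΔP = +2, ΔY = -20

This is a negative supply shock: SRAS shifts left.
New SRAS: Y = 1876 + 10P.
Set AD = SRAS: 4736 − 10P = 1876 + 10P, so 2860 = 20P and P = 143.
Y = 4736 − 10·143 = 3306.
Initially P = 141, Y = 3326, so ΔP = +2 and ΔY = -20.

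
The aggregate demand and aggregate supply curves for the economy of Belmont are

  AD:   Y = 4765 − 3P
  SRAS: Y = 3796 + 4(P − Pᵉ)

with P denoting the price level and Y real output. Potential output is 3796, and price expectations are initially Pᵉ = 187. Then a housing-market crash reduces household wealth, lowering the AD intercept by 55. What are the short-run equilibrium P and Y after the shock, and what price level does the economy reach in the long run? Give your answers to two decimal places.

AD shifts left: new AD is Y = 4710 − 3P. With Pᵉ = 187, SRAS is Y = 3048 + 4P.
Short run: 4710 − 3P = 3048 + 4P gives 1662 = 7P, so P = 237.43 and Y = 4710 − 3P = 3997.71.
Y = 3997.71 is above potential 3796; expectations adjust and SRAS shifts left until Y = 3796.
Long run: on the new AD curve, 3796 = 4710 − 3P gives P = 304.67.

Short run: P = 237.43, Y = 3997.71. Long run: P = 304.67.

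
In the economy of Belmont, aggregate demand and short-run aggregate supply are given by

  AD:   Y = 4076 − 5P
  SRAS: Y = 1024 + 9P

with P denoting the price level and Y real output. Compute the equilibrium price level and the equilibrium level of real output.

Set AD = SRAS: 4076 − 5P = 1024 + 9P, so 3052 = 14P and P = 218.
Then Y = 4076 − 5·218 = 2986.

P = 218, Y = 2986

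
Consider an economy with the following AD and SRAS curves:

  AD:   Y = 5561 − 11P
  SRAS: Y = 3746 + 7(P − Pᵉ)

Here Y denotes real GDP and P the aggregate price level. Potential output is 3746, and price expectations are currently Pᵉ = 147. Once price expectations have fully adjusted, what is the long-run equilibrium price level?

Long-run P = 165

Short run: with Pᵉ = 147, SRAS is Y = 2717 + 7P. Setting AD = SRAS gives 2844 = 18P, so P = 158 and Y = 5561 − 11·158 = 3823.
Output 3823 is above potential 3746, so over time expected prices rise and SRAS shifts left until Y returns to 3746.
Long run: Y = 3746 on the AD curve gives 3746 = 5561 − 11P, so P = 165.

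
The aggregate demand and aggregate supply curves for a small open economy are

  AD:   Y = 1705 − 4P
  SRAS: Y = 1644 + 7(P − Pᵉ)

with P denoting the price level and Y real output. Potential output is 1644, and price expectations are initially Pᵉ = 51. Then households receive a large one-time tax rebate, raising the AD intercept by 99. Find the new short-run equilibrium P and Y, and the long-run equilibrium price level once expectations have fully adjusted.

Short run: P = 47, Y = 1616. Long run: P = 40.

AD shifts right: new AD is Y = 1804 − 4P. With Pᵉ = 51, SRAS is Y = 1287 + 7P.
Short run: 1804 − 4P = 1287 + 7P gives 517 = 11P, so P = 47 and Y = 1804 − 4·47 = 1616.
Y = 1616 is below potential 1644; expectations adjust and SRAS shifts right until Y = 1644.
Long run: on the new AD curve, 1644 = 1804 − 4P gives P = 40.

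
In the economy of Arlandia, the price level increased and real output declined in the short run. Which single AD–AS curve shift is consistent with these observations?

P rose and Y fell. An AD shift moves P and Y in the same direction; an SRAS shift moves them in opposite directions.
Here P and Y moved in opposite directions, so the SRAS curve shifted.
Since Y fell, SRAS shifted left.

SRAS shifted left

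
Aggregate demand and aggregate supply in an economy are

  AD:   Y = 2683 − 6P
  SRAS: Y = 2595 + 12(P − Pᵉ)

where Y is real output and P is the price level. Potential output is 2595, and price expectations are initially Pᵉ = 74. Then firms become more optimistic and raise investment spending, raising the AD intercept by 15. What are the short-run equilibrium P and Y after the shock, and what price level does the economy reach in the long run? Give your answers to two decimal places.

Short run: P = 55.06, Y = 2367.67. Long run: P = 17.17.

AD shifts right: new AD is Y = 2698 − 6P. With Pᵉ = 74, SRAS is Y = 1707 + 12P.
Short run: 2698 − 6P = 1707 + 12P gives 991 = 18P, so P = 55.06 and Y = 2698 − 6P = 2367.67.
Y = 2367.67 is below potential 2595; expectations adjust and SRAS shifts right until Y = 2595.
Long run: on the new AD curve, 2595 = 2698 − 6P gives P = 17.17.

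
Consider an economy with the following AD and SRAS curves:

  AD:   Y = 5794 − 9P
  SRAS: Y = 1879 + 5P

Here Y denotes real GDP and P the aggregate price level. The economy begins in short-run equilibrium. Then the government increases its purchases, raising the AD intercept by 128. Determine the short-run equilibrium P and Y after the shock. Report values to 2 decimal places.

This is a positive demand shock: AD shifts right.
New AD: Y = 5922 − 9P.
Set AD = SRAS: 5922 − 9P = 1879 + 5P, so 4043 = 14P and P = 288.79.
Substituting into AD, Y = 3322.93.

P = 288.79, Y = 3322.93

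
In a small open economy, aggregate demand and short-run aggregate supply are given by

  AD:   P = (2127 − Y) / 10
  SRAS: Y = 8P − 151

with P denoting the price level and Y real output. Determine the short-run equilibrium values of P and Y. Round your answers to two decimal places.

Rearrange AD to Y = 2127 − 10P.
Set AD = SRAS: 2127 − 10P = 8P − 151, so 2278 = 18P and P = 126.56.
Substituting into AD, Y = 2127 − 10P = 861.44.

P = 126.56, Y = 861.44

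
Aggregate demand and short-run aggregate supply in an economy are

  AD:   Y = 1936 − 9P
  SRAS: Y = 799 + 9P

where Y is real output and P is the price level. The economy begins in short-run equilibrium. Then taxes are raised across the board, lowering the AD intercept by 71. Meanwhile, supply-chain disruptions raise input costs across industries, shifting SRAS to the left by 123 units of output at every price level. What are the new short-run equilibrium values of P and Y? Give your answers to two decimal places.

After both shocks: AD is Y = 1865 − 9P and SRAS is Y = 676 + 9P.
Setting them equal: 1189 = 18P, so P = 66.06.
Substituting into AD, Y = 1270.50.

P = 66.06, Y = 1270.50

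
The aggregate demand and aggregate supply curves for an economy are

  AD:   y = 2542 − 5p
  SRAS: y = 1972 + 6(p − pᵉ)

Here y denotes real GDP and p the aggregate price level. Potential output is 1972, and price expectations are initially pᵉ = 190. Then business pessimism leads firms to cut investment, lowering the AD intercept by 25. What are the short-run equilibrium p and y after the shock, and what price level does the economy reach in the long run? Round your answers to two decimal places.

Short run: p = 153.18, y = 1751.09. Long run: p = 109.00.

AD shifts left: new AD is y = 2517 − 5p. With pᵉ = 190, SRAS is y = 832 + 6p.
Short run: 2517 − 5p = 832 + 6p gives 1685 = 11p, so p = 153.18 and y = 2517 − 5p = 1751.09.
y = 1751.09 is below potential 1972; expectations adjust and SRAS shifts right until y = 1972.
Long run: on the new AD curve, 1972 = 2517 − 5p gives p = 109.00.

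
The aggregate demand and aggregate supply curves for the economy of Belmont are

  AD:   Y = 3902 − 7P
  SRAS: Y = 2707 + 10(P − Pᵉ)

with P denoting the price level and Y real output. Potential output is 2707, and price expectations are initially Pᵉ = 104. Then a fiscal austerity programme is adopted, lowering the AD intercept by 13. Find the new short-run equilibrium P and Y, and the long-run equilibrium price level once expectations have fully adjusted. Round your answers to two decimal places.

AD shifts left: new AD is Y = 3889 − 7P. With Pᵉ = 104, SRAS is Y = 1667 + 10P.
Short run: 3889 − 7P = 1667 + 10P gives 2222 = 17P, so P = 130.71 and Y = 3889 − 7P = 2974.06.
Y = 2974.06 is above potential 2707; expectations adjust and SRAS shifts left until Y = 2707.
Long run: on the new AD curve, 2707 = 3889 − 7P gives P = 168.86.

Short run: P = 130.71, Y = 2974.06. Long run: P = 168.86.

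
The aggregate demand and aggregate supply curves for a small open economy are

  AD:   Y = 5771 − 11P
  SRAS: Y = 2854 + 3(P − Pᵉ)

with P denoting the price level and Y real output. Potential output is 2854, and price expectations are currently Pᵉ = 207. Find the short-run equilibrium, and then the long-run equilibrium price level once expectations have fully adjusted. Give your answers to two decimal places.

Short run: P = 252.71, Y = 2991.14. Long run: P = 265.18.

Short run: with Pᵉ = 207, SRAS is Y = 2233 + 3P. Setting AD = SRAS gives 3538 = 14P, so P = 252.71 and Y = 5771 − 11P = 2991.14.
Output 2991.14 is above potential 2854, so over time expected prices rise and SRAS shifts left until Y returns to 2854.
Long run: Y = 2854 on the AD curve gives 2854 = 5771 − 11P, so P = 265.18.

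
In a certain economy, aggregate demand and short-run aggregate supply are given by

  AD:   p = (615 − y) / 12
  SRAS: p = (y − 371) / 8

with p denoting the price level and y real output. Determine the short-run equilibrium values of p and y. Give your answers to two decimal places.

p = 12.20, y = 468.60

Rearrange AD to y = 615 − 12p.
Rearrange SRAS to y = 371 + 8p.
Set AD = SRAS: 615 − 12p = 371 + 8p, so 244 = 20p and p = 12.20.
Substituting into AD, y = 615 − 12p = 468.60.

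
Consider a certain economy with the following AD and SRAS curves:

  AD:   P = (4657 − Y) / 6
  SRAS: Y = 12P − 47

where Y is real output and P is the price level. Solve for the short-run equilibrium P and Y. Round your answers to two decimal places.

P = 261.33, Y = 3089.00

Rearrange AD to Y = 4657 − 6P.
Set AD = SRAS: 4657 − 6P = 12P − 47, so 4704 = 18P and P = 261.33.
Substituting into AD, Y = 4657 − 6P = 3089.00.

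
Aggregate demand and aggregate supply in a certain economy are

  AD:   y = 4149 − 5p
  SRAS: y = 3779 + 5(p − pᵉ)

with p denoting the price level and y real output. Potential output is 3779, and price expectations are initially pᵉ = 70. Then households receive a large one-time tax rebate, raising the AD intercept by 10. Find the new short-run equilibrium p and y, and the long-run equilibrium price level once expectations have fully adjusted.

Short run: p = 73, y = 3794. Long run: p = 76.

AD shifts right: new AD is y = 4159 − 5p. With pᵉ = 70, SRAS is y = 3429 + 5p.
Short run: 4159 − 5p = 3429 + 5p gives 730 = 10p, so p = 73 and y = 4159 − 5·73 = 3794.
y = 3794 is above potential 3779; expectations adjust and SRAS shifts left until y = 3779.
Long run: on the new AD curve, 3779 = 4159 − 5p gives p = 76.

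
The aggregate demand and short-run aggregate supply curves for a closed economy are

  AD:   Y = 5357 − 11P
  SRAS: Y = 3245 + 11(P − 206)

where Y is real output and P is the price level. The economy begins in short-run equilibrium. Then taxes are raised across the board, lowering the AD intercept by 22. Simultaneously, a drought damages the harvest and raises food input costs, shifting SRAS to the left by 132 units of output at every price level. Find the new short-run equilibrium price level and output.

P = 204, Y = 3091

After both shocks: AD is Y = 5335 − 11P and SRAS is Y = 847 + 11P.
Setting them equal: 4488 = 22P, so P = 204.
Y = 5335 − 11·204 = 3091.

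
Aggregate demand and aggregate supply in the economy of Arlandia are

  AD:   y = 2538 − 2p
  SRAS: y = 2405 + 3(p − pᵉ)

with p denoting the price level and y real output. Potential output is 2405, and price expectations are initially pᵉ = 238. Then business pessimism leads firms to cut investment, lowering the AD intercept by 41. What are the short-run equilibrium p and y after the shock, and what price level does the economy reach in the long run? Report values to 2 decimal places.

AD shifts left: new AD is y = 2497 − 2p. With pᵉ = 238, SRAS is y = 1691 + 3p.
Short run: 2497 − 2p = 1691 + 3p gives 806 = 5p, so p = 161.20 and y = 2497 − 2p = 2174.60.
y = 2174.60 is below potential 2405; expectations adjust and SRAS shifts right until y = 2405.
Long run: on the new AD curve, 2405 = 2497 − 2p gives p = 46.00.

Short run: p = 161.20, y = 2174.60. Long run: p = 46.00.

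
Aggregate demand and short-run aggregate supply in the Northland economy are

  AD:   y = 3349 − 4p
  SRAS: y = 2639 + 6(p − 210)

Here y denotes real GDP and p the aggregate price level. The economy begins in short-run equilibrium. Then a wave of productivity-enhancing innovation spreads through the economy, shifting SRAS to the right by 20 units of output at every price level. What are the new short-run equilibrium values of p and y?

p = 195, y = 2569

This is a positive supply shock: SRAS shifts right.
New SRAS: y = 1399 + 6p.
Set AD = SRAS: 3349 − 4p = 1399 + 6p, so 1950 = 10p and p = 195.
y = 3349 − 4·195 = 2569.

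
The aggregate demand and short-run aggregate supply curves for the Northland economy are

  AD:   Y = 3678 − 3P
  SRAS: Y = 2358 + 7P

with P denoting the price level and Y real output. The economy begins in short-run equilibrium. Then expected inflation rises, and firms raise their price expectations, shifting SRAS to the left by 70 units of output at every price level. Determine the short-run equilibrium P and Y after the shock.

P = 139, Y = 3261

This is a negative supply shock: SRAS shifts left.
New SRAS: Y = 2288 + 7P.
Set AD = SRAS: 3678 − 3P = 2288 + 7P, so 1390 = 10P and P = 139.
Y = 3678 − 3·139 = 3261.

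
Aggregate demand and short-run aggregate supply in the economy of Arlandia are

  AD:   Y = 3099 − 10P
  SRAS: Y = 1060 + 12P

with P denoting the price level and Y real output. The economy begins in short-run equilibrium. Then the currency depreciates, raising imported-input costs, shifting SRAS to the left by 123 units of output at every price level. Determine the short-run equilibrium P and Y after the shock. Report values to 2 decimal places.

This is a negative supply shock: SRAS shifts left.
New SRAS: Y = 937 + 12P.
Set AD = SRAS: 3099 − 10P = 937 + 12P, so 2162 = 22P and P = 98.27.
Substituting into AD, Y = 2116.27.

P = 98.27, Y = 2116.27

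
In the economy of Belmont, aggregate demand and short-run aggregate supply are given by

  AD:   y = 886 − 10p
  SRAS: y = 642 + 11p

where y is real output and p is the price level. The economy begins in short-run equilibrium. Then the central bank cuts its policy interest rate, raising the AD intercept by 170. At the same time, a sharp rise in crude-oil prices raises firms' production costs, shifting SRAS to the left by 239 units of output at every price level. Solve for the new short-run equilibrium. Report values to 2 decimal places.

After both shocks: AD is y = 1056 − 10p and SRAS is y = 403 + 11p.
Setting them equal: 653 = 21p, so p = 31.10.
Substituting into AD, y = 745.05.

p = 31.10, y = 745.05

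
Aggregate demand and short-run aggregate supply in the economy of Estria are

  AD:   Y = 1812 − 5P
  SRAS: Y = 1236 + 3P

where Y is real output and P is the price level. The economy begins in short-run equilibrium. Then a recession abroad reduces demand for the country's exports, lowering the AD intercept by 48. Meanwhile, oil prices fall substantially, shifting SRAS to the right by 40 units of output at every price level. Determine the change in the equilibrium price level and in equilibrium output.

ΔP = -11, ΔY = +7

After both shocks: AD is Y = 1764 − 5P and SRAS is Y = 1276 + 3P.
Setting them equal: 488 = 8P, so P = 61.
Y = 1764 − 5·61 = 1459.
Initially P = 72, Y = 1452, so ΔP = -11 and ΔY = +7.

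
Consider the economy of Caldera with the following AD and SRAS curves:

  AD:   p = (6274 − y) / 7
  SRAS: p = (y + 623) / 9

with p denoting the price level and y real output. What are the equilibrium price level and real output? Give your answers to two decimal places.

Rearrange AD to y = 6274 − 7p.
Rearrange SRAS to y = 9p − 623.
Set AD = SRAS: 6274 − 7p = 9p − 623, so 6897 = 16p and p = 431.06.
Substituting into AD, y = 6274 − 7p = 3256.56.

p = 431.06, y = 3256.56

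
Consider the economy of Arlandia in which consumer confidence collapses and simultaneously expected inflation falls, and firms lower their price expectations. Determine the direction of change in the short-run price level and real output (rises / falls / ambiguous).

Price level: falls; output: ambiguous

The first event is a negative demand shock: AD shifts left, which by itself pushes P down and Y down.
The second is a favourable supply shock: SRAS shifts right, which by itself pushes P down and Y up.
Both shocks push P down, so P falls. The two shocks push Y in opposite directions, so the effect on Y is ambiguous.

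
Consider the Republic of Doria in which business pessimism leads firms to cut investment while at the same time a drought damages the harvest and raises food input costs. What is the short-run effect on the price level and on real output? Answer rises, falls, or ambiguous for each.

The first event is a negative demand shock: AD shifts left, which by itself pushes P down and Y down.
The second is an adverse supply shock: SRAS shifts left, which by itself pushes P up and Y down.
The two shocks push P in opposite directions, so the effect on P is ambiguous. Both shocks push Y down, so Y falls.

Price level: ambiguous; output: falls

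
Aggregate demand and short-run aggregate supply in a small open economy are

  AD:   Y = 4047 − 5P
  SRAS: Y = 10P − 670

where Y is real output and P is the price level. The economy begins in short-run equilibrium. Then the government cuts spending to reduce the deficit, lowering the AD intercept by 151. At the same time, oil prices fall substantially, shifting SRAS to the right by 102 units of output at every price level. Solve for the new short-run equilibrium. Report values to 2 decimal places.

After both shocks: AD is Y = 3896 − 5P and SRAS is Y = 10P − 568.
Setting them equal: 4464 = 15P, so P = 297.60.
Substituting into AD, Y = 2408.00.

P = 297.60, Y = 2408.00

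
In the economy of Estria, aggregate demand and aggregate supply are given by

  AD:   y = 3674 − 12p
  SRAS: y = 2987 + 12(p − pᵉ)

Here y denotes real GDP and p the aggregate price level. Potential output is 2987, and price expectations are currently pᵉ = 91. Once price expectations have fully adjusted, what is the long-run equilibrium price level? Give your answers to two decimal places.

Short run: with pᵉ = 91, SRAS is y = 1895 + 12p. Setting AD = SRAS gives 1779 = 24p, so p = 74.13 and y = 3674 − 12p = 2784.50.
Output 2784.50 is below potential 2987, so over time expected prices fall and SRAS shifts right until y returns to 2987.
Long run: y = 2987 on the AD curve gives 2987 = 3674 − 12p, so p = 57.25.

Long-run p = 57.25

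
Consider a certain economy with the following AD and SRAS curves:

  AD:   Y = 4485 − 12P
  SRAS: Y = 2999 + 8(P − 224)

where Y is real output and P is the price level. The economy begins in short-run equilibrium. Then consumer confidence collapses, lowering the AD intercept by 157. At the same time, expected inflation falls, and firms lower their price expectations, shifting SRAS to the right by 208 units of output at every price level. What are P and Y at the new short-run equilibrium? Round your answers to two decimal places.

P = 145.65, Y = 2580.20

After both shocks: AD is Y = 4328 − 12P and SRAS is Y = 1415 + 8P.
Setting them equal: 2913 = 20P, so P = 145.65.
Substituting into AD, Y = 2580.20.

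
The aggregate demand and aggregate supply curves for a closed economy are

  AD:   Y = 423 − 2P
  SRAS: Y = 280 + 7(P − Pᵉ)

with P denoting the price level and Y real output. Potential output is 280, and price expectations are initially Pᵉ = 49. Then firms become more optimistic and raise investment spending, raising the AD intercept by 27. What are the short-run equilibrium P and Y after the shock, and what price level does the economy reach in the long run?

Short run: P = 57, Y = 336. Long run: P = 85.

AD shifts right: new AD is Y = 450 − 2P. With Pᵉ = 49, SRAS is Y = 7P − 63.
Short run: 450 − 2P = 7P − 63 gives 513 = 9P, so P = 57 and Y = 450 − 2·57 = 336.
Y = 336 is above potential 280; expectations adjust and SRAS shifts left until Y = 280.
Long run: on the new AD curve, 280 = 450 − 2P gives P = 85.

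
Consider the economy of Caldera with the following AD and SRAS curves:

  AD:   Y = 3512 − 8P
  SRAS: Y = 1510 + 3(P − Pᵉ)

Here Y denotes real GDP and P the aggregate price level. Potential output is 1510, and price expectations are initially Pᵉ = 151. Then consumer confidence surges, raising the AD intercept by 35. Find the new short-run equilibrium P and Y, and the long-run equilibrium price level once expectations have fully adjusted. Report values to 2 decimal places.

AD shifts right: new AD is Y = 3547 − 8P. With Pᵉ = 151, SRAS is Y = 1057 + 3P.
Short run: 3547 − 8P = 1057 + 3P gives 2490 = 11P, so P = 226.36 and Y = 3547 − 8P = 1736.09.
Y = 1736.09 is above potential 1510; expectations adjust and SRAS shifts left until Y = 1510.
Long run: on the new AD curve, 1510 = 3547 − 8P gives P = 254.63.

Short run: P = 226.36, Y = 1736.09. Long run: P = 254.63.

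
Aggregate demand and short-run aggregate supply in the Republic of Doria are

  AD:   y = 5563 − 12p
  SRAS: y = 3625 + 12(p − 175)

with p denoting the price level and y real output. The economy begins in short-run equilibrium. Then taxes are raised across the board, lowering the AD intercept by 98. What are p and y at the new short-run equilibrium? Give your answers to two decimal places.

This is a negative demand shock: AD shifts left.
New AD: y = 5465 − 12p.
SRAS can be written y = 1525 + 12p.
Set AD = SRAS: 5465 − 12p = 1525 + 12p, so 3940 = 24p and p = 164.17.
Substituting into AD, y = 3495.00.

p = 164.17, y = 3495.00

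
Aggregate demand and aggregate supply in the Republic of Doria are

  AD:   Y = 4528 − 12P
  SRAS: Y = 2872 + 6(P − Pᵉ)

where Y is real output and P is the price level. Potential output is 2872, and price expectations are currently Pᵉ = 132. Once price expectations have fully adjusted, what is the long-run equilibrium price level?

Short run: with Pᵉ = 132, SRAS is Y = 2080 + 6P. Setting AD = SRAS gives 2448 = 18P, so P = 136 and Y = 4528 − 12·136 = 2896.
Output 2896 is above potential 2872, so over time expected prices rise and SRAS shifts left until Y returns to 2872.
Long run: Y = 2872 on the AD curve gives 2872 = 4528 − 12P, so P = 138.

Long-run P = 138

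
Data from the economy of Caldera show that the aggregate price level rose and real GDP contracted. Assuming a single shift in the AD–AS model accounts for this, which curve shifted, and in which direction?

SRAS shifted left

P rose and Y fell. An AD shift moves P and Y in the same direction; an SRAS shift moves them in opposite directions.
Here P and Y moved in opposite directions, so the SRAS curve shifted.
Since Y fell, SRAS shifted left.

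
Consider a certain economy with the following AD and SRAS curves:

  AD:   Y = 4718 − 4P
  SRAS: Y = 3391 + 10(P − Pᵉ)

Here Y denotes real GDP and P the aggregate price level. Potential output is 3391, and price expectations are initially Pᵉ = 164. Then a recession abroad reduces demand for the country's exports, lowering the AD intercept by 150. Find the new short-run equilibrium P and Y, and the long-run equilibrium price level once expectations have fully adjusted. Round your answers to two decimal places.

Short run: P = 201.21, Y = 3763.14. Long run: P = 294.25.

AD shifts left: new AD is Y = 4568 − 4P. With Pᵉ = 164, SRAS is Y = 1751 + 10P.
Short run: 4568 − 4P = 1751 + 10P gives 2817 = 14P, so P = 201.21 and Y = 4568 − 4P = 3763.14.
Y = 3763.14 is above potential 3391; expectations adjust and SRAS shifts left until Y = 3391.
Long run: on the new AD curve, 3391 = 4568 − 4P gives P = 294.25.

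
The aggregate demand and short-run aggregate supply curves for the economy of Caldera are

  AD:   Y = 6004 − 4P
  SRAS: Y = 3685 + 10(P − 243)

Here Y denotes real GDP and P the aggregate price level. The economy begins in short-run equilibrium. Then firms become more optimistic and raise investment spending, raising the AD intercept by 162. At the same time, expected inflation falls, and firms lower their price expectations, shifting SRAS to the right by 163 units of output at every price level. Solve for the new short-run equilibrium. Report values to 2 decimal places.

After both shocks: AD is Y = 6166 − 4P and SRAS is Y = 1418 + 10P.
Setting them equal: 4748 = 14P, so P = 339.14.
Substituting into AD, Y = 4809.43.

P = 339.14, Y = 4809.43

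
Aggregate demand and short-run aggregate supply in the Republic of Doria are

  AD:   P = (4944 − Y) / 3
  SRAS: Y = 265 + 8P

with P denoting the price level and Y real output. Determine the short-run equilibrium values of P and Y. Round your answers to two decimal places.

P = 425.36, Y = 3667.91

Rearrange AD to Y = 4944 − 3P.
Set AD = SRAS: 4944 − 3P = 265 + 8P, so 4679 = 11P and P = 425.36.
Substituting into AD, Y = 4944 − 3P = 3667.91.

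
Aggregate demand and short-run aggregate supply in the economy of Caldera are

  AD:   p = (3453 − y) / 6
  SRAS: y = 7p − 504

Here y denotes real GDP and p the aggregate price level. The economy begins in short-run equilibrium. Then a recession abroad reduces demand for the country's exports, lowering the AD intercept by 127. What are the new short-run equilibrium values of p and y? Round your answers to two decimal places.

This is a negative demand shock: AD shifts left.
New AD: y = 3326 − 6p.
Set AD = SRAS: 3326 − 6p = 7p − 504, so 3830 = 13p and p = 294.62.
Substituting into AD, y = 1558.31.

p = 294.62, y = 1558.31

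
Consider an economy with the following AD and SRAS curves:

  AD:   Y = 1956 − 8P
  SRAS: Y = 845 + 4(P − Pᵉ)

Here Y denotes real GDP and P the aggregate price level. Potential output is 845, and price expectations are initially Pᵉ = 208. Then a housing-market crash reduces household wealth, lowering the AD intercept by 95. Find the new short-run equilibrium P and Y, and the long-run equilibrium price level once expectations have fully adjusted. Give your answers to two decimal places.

Short run: P = 154.00, Y = 629.00. Long run: P = 127.00.

AD shifts left: new AD is Y = 1861 − 8P. With Pᵉ = 208, SRAS is Y = 13 + 4P.
Short run: 1861 − 8P = 13 + 4P gives 1848 = 12P, so P = 154.00 and Y = 1861 − 8P = 629.00.
Y = 629.00 is below potential 845; expectations adjust and SRAS shifts right until Y = 845.
Long run: on the new AD curve, 845 = 1861 − 8P gives P = 127.00.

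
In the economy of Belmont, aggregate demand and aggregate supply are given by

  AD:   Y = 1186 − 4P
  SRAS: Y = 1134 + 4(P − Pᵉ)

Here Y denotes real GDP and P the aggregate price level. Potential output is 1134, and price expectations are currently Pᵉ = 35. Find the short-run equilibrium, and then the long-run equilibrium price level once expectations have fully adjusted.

Short run: with Pᵉ = 35, SRAS is Y = 994 + 4P. Setting AD = SRAS gives 192 = 8P, so P = 24 and Y = 1186 − 4·24 = 1090.
Output 1090 is below potential 1134, so over time expected prices fall and SRAS shifts right until Y returns to 1134.
Long run: Y = 1134 on the AD curve gives 1134 = 1186 − 4P, so P = 13.

Short run: P = 24, Y = 1090. Long run: P = 13.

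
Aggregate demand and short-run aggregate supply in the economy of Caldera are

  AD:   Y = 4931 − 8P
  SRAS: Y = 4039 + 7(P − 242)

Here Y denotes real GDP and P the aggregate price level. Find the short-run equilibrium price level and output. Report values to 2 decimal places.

Write SRAS as Y = 4039 + 7P − 1694 = 2345 + 7P.
Set AD = SRAS: 4931 − 8P = 2345 + 7P, so 2586 = 15P and P = 172.40.
Substituting into AD, Y = 4931 − 8P = 3551.80.

P = 172.40, Y = 3551.80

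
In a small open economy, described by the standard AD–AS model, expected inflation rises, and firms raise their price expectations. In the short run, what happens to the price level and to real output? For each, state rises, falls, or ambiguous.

This is an adverse supply shock: SRAS shifts left.
Moving along the downward-sloping AD curve, P rises and Y falls.

Price level: rises; output: falls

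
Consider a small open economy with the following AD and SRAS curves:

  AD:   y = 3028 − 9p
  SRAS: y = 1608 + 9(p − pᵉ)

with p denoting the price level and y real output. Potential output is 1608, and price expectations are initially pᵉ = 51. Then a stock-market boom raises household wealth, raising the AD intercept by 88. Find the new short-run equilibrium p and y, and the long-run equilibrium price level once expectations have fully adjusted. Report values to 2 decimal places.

AD shifts right: new AD is y = 3116 − 9p. With pᵉ = 51, SRAS is y = 1149 + 9p.
Short run: 3116 − 9p = 1149 + 9p gives 1967 = 18p, so p = 109.28 and y = 3116 − 9p = 2132.50.
y = 2132.50 is above potential 1608; expectations adjust and SRAS shifts left until y = 1608.
Long run: on the new AD curve, 1608 = 3116 − 9p gives p = 167.56.

Short run: p = 109.28, y = 2132.50. Long run: p = 167.56.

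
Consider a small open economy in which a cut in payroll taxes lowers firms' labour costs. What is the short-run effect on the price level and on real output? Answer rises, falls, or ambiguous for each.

This is a favourable supply shock: SRAS shifts right.
Moving along the downward-sloping AD curve, P falls and Y rises.

Price level: falls; output: rises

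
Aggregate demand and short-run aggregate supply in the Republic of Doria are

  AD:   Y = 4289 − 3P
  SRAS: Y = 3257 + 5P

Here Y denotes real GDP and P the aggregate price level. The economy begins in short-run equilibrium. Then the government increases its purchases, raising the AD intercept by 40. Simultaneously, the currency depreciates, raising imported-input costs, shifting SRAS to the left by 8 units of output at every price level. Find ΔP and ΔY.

After both shocks: AD is Y = 4329 − 3P and SRAS is Y = 3249 + 5P.
Setting them equal: 1080 = 8P, so P = 135.
Y = 4329 − 3·135 = 3924.
Initially P = 129, Y = 3902, so ΔP = +6 and ΔY = +22.

ΔP = +6, ΔY = +22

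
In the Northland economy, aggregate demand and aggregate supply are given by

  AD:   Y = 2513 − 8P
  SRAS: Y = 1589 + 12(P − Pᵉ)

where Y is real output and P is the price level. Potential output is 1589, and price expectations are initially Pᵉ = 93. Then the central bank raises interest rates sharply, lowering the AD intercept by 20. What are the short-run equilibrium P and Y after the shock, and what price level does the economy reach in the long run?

AD shifts left: new AD is Y = 2493 − 8P. With Pᵉ = 93, SRAS is Y = 473 + 12P.
Short run: 2493 − 8P = 473 + 12P gives 2020 = 20P, so P = 101 and Y = 2493 − 8·101 = 1685.
Y = 1685 is above potential 1589; expectations adjust and SRAS shifts left until Y = 1589.
Long run: on the new AD curve, 1589 = 2493 − 8P gives P = 113.

Short run: P = 101, Y = 1685. Long run: P = 113.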